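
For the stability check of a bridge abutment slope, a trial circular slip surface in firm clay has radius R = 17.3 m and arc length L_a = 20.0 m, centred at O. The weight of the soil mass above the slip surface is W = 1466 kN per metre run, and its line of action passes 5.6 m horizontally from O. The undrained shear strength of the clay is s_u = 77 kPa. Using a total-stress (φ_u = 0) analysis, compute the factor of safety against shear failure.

Taking moments about the centre O, the resisting moment is provided by the undrained shear strength acting along the arc:
M_R = s_u·L_a·R = 77·20.00·17.3 = 26642.0 kN·m/m
M_D = W·d = 1466·5.6 = 8209.6 kN·m/m
FS = M_R / M_D = 26642.0 / 8209.6 = 3.245

FS = 3.25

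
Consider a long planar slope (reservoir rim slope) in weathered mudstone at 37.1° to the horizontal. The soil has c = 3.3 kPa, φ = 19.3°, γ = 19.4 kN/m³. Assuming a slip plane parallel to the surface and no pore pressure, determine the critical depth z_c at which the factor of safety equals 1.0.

Setting FS = 1.00 in FS = [c + γz cos²β tanφ] / [γz sinβ cosβ] and solving for z:
z = c / [γ cosβ (FS·sinβ − cosβ·tanφ)]
  = 3.3 / [19.4·cos37.1°·(1.00·sin37.1° − cos37.1°·tan19.3°)]
  = 3.3 / [19.4·0.7976·(1.00·0.6032 − 0.7976·0.3502)]
  = 3.3 / 5.0117 = 0.658 m

z_c = 0.66 m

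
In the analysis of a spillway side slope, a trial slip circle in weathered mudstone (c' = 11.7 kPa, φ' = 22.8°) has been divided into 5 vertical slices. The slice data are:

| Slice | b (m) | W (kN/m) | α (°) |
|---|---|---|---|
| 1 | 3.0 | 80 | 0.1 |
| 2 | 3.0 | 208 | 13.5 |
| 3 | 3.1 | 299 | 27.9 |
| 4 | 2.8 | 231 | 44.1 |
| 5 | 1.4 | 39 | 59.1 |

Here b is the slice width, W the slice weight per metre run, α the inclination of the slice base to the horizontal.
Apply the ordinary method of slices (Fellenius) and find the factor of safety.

FS = 1.30

Ordinary method of slices: FS = Σ[c'·Δl_i + (W_i cosα_i)·tanφ'] / Σ W_i sinα_i, with Δl_i = b_i / cosα_i.
Slice 1: Δl = 3.0/cos0.1° = 3.000 m; N'_1 = 80·cos0.1° = 80.0; c'Δl = 35.10; W sinα = 0.1
Slice 2: Δl = 3.0/cos13.5° = 3.085 m; N'_2 = 208·cos13.5° = 202.3; c'Δl = 36.10; W sinα = 48.6
Slice 3: Δl = 3.1/cos27.9° = 3.508 m; N'_3 = 299·cos27.9° = 264.2; c'Δl = 41.04; W sinα = 139.9
Slice 4: Δl = 2.8/cos44.1° = 3.899 m; N'_4 = 231·cos44.1° = 165.9; c'Δl = 45.62; W sinα = 160.8
Slice 5: Δl = 1.4/cos59.1° = 2.726 m; N'_5 = 39·cos59.1° = 20.0; c'Δl = 31.90; W sinα = 33.5
Σc'Δl = 189.8 kN/m; ΣN' = 732.4 kN/m; ΣW sinα = 382.8 kN/m
Resisting = 189.8 + 732.4·tan22.8° = 189.8 + 307.9 = 497.6 kN/m
FS = 497.6 / 382.8 = 1.300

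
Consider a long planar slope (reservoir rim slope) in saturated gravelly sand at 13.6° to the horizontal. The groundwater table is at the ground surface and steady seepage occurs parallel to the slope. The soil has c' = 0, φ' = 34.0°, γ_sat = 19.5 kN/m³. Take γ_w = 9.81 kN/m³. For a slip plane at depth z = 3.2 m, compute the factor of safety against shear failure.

FS = 1.39

With seepage parallel to the slope and the water table at the surface, the effective normal stress on the slip plane uses the buoyant unit weight γ' = γ_sat − γ_w while the driving shear stress uses γ_sat:
FS = [c' + γ' z cos²β tanφ'] / [γ_sat z sinβ cosβ]
(For c' = 0 this reduces to FS = (γ'/γ_sat)·tanφ'/tanβ.)
γ' = 19.5 − 9.81 = 9.69 kN/m³
Numerator = 0.0 + 9.69·3.2·cos²13.6°·tan34.0° = 0.0 + 9.69·3.2·0.9447·0.6745 = 19.759 kPa
Denominator = 19.5·3.2·sin13.6°·cos13.6° = 19.5·3.2·0.2351·0.9720 = 14.261 kPa
FS = 19.759 / 14.261 = 1.385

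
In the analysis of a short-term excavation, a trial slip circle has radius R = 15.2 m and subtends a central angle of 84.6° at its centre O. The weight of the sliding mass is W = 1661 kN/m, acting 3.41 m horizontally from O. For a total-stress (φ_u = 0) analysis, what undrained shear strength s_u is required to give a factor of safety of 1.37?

FS = s_u·L_a·R / (W·d), so s_u = FS·W·d / (L_a·R).
Arc length L_a = R·θ = 15.2·(84.6°·π/180) = 15.2·1.4765 = 22.44 m
s_u = 1.37·1661·3.41 / (22.44·15.2) = 7759.7 / 341.14 = 22.75 kPa

s_u = 22.7 kPa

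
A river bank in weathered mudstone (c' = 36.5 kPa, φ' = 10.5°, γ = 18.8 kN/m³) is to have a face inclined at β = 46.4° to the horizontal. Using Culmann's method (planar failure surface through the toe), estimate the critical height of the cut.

H_c = 29.11 m

Culmann's analysis gives the critical failure plane at α_cr = (β + φ')/2 = (46.4 + 10.5)/2 = 28.4°, and the critical height
H_c = (4c'/γ) · sinβ cosφ' / [1 − cos(β − φ')]
    = (4·36.5/18.8) · sin46.4°·cos10.5° / [1 − cos(35.9°)]
    = 7.766 · 0.7242·0.9833 / [1 − 0.8100]
    = 7.766 · 0.7120 / 0.1900
    = 29.11 m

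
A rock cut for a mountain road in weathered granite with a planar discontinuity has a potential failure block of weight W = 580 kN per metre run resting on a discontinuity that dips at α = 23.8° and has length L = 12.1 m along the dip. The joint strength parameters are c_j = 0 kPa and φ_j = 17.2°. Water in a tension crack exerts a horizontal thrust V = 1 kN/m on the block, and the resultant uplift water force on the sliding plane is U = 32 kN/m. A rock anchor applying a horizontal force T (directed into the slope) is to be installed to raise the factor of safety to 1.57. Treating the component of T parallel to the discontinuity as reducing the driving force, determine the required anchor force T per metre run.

Resolving forces along and normal to the sliding plane, with the horizontal anchor force T adding T·sinα to the effective normal force and T·cosα acting up the plane against the driving force:
FS = [c_jL + (W cosα − U − V sinα + T sinα) tanφ_j] / [W sinα + V cosα − T cosα]
Without the anchor: N' = 498.3 kN/m, driving T_d = 235.0 kN/m, resisting R = 0·12.1 + 498.3·tan17.2° = 154.2 kN/m, FS = 0.66.
Setting FS = 1.57 and solving for T:
1.57·(235.0 − T cos23.8°) = 154.2 + T sin23.8°·tan17.2°
T·(sin23.8°·tan17.2° + 1.57·cos23.8°) = 1.57·235.0 − 154.2
T·(0.4035·0.3096 + 1.57·0.9150) = 368.9 − 154.2 = 214.7
T·1.5614 = 214.7
T = 137.5 kN/m

T = 137 kN/m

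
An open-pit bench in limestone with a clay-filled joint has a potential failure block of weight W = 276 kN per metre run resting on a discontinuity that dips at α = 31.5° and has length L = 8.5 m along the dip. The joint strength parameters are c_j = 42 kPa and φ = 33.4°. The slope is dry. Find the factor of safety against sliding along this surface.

Resolving the block weight along and normal to the plane and applying the Mohr–Coulomb strength on the joint:
N' = W cosα = 276·cos31.5° = 235.3 kN/m
Driving force T = W sinα = 276·sin31.5° = 144.2 kN/m
Resisting force R = c_j·L + N'·tanφ = 42·8.5 + 235.3·tan33.4° = 357.0 + 155.2 = 512.2 kN/m
FS = R / T = 512.2 / 144.2 = 3.552

FS = 3.55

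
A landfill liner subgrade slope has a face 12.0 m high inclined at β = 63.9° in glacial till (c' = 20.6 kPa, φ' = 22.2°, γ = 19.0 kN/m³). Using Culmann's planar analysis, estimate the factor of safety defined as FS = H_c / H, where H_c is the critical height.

FS = 1.19

H_c = (4c'/γ) · sinβ cosφ' / [1 − cos(β − φ')]
    = (4·20.6/19.0) · sin63.9°·cos22.2° / [1 − cos41.7°]
    = 4.337 · 0.8315 / 0.2534 = 14.23 m
FS = H_c / H = 14.23 / 12.0 = 1.186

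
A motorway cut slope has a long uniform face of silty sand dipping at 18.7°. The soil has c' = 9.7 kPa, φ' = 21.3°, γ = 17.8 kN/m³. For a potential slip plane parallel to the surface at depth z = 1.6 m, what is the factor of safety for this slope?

For an infinite slope with a slip plane parallel to the surface (no pore pressure): FS = [c' + γz cos²β tanφ'] / [γz sinβ cosβ].
γz = 17.8·1.6 = 28.48 kN/m²
Numerator = 9.7 + 28.48·cos²18.7°·tan21.3° = 9.7 + 28.48·0.8972·0.3899 = 19.662 kPa
Denominator = 28.48·sin18.7°·cos18.7° = 28.48·0.3206·0.9472 = 8.649 kPa
FS = 19.662 / 8.649 = 2.273

FS = 2.27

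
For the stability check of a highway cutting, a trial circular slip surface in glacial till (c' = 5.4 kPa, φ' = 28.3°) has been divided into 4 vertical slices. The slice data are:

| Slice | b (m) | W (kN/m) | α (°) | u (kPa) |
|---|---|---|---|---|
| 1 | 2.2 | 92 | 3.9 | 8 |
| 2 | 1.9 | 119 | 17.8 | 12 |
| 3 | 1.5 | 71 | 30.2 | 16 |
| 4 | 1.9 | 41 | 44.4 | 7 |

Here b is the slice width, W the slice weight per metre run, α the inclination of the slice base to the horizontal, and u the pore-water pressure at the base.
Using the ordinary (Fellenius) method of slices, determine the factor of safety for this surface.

Ordinary method of slices: FS = Σ[c'·Δl_i + (W_i cosα_i − u_i·Δl_i)·tanφ'] / Σ W_i sinα_i, with Δl_i = b_i / cosα_i.
Slice 1: Δl = 2.2/cos3.9° = 2.205 m; N'_1 = 92·cos3.9° − 8·2.205 = 74.1; c'Δl = 11.91; W sinα = 6.3
Slice 2: Δl = 1.9/cos17.8° = 1.996 m; N'_2 = 119·cos17.8° − 12·1.996 = 89.4; c'Δl = 10.78; W sinα = 36.4
Slice 3: Δl = 1.5/cos30.2° = 1.736 m; N'_3 = 71·cos30.2° − 16·1.736 = 33.6; c'Δl = 9.37; W sinα = 35.7
Slice 4: Δl = 1.9/cos44.4° = 2.659 m; N'_4 = 41·cos44.4° − 7·2.659 = 10.7; c'Δl = 14.36; W sinα = 28.7
Σc'Δl = 46.4 kN/m; ΣN' = 207.8 kN/m; ΣW sinα = 107.0 kN/m
Resisting = 46.4 + 207.8·tan28.3° = 46.4 + 111.9 = 158.3 kN/m
FS = 158.3 / 107.0 = 1.479

FS = 1.48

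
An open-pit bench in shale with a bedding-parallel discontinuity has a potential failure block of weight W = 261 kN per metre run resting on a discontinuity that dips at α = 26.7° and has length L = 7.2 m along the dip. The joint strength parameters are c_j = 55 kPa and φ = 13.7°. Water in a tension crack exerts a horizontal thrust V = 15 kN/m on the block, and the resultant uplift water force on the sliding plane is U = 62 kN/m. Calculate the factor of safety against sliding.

Resolving the block weight along and normal to the plane and applying the Mohr–Coulomb strength on the joint:
N' = W cosα − U − V sinα = 261·cos26.7° − 62 − 15·sin26.7° = 164.4 kN/m
Driving force T = W sinα + V cosα = 261·sin26.7° + 15·cos26.7° = 130.7 kN/m
Resisting force R = c_j·L + N'·tanφ = 55·7.2 + 164.4·tan13.7° = 396.0 + 40.1 = 436.1 kN/m
FS = R / T = 436.1 / 130.7 = 3.337

FS = 3.34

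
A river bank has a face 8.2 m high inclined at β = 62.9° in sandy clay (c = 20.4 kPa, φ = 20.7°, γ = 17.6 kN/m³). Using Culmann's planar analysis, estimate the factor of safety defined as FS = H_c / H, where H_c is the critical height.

FS = 1.82

H_c = (4c/γ) · sinβ cosφ / [1 − cos(β − φ)]
    = (4·20.4/17.6) · sin62.9°·cos20.7° / [1 − cos42.2°]
    = 4.636 · 0.8327 / 0.2592 = 14.90 m
FS = H_c / H = 14.90 / 8.2 = 1.817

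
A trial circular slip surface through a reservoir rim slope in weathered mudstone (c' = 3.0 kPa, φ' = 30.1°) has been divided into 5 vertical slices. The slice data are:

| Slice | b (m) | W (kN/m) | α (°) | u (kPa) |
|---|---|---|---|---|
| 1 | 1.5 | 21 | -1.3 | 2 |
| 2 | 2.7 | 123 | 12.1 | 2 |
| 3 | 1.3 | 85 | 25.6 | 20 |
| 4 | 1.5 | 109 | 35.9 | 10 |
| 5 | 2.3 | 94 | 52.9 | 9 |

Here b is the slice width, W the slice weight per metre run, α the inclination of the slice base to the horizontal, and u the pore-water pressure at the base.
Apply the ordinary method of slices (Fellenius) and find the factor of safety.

Ordinary method of slices: FS = Σ[c'·Δl_i + (W_i cosα_i − u_i·Δl_i)·tanφ'] / Σ W_i sinα_i, with Δl_i = b_i / cosα_i.
Slice 1: Δl = 1.5/cos(-1.3°) = 1.500 m; N'_1 = 21·cos(-1.3°) − 2·1.500 = 18.0; c'Δl = 4.50; W sinα = -0.5
Slice 2: Δl = 2.7/cos12.1° = 2.761 m; N'_2 = 123·cos12.1° − 2·2.761 = 114.7; c'Δl = 8.28; W sinα = 25.8
Slice 3: Δl = 1.3/cos25.6° = 1.442 m; N'_3 = 85·cos25.6° − 20·1.442 = 47.8; c'Δl = 4.32; W sinα = 36.7
Slice 4: Δl = 1.5/cos35.9° = 1.852 m; N'_4 = 109·cos35.9° − 10·1.852 = 69.8; c'Δl = 5.56; W sinα = 63.9
Slice 5: Δl = 2.3/cos52.9° = 3.813 m; N'_5 = 94·cos52.9° − 9·3.813 = 22.4; c'Δl = 11.44; W sinα = 75.0
Σc'Δl = 34.1 kN/m; ΣN' = 272.7 kN/m; ΣW sinα = 200.9 kN/m
Resisting = 34.1 + 272.7·tan30.1° = 34.1 + 158.1 = 192.2 kN/m
FS = 192.2 / 200.9 = 0.957

FS = 0.96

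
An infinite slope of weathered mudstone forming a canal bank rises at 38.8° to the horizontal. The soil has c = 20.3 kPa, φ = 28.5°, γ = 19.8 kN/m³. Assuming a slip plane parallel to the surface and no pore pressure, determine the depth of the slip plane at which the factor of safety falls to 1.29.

z = 3.42 m

Setting FS = 1.29 in FS = [c + γz cos²β tanφ] / [γz sinβ cosβ] and solving for z:
z = c / [γ cosβ (FS·sinβ − cosβ·tanφ)]
  = 20.3 / [19.8·cos38.8°·(1.29·sin38.8° − cos38.8°·tan28.5°)]
  = 20.3 / [19.8·0.7793·(1.29·0.6266 − 0.7793·0.5430)]
  = 20.3 / 5.9436 = 3.415 m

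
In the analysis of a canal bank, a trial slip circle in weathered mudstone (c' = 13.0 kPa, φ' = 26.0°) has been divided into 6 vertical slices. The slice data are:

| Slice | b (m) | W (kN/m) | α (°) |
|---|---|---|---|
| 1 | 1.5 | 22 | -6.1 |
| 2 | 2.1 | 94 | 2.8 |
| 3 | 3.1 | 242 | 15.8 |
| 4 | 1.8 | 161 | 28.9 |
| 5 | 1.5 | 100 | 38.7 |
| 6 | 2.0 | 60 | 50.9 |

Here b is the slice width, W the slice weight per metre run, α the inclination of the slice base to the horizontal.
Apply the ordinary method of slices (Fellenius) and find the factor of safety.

Ordinary method of slices: FS = Σ[c'·Δl_i + (W_i cosα_i)·tanφ'] / Σ W_i sinα_i, with Δl_i = b_i / cosα_i.
Slice 1: Δl = 1.5/cos(-6.1°) = 1.509 m; N'_1 = 22·cos(-6.1°) = 21.9; c'Δl = 19.61; W sinα = -2.3
Slice 2: Δl = 2.1/cos2.8° = 2.103 m; N'_2 = 94·cos2.8° = 93.9; c'Δl = 27.33; W sinα = 4.6
Slice 3: Δl = 3.1/cos15.8° = 3.222 m; N'_3 = 242·cos15.8° = 232.9; c'Δl = 41.88; W sinα = 65.9
Slice 4: Δl = 1.8/cos28.9° = 2.056 m; N'_4 = 161·cos28.9° = 140.9; c'Δl = 26.73; W sinα = 77.8
Slice 5: Δl = 1.5/cos38.7° = 1.922 m; N'_5 = 100·cos38.7° = 78.0; c'Δl = 24.99; W sinα = 62.5
Slice 6: Δl = 2.0/cos50.9° = 3.171 m; N'_6 = 60·cos50.9° = 37.8; c'Δl = 41.23; W sinα = 46.6
Σc'Δl = 181.8 kN/m; ΣN' = 605.5 kN/m; ΣW sinα = 255.0 kN/m
Resisting = 181.8 + 605.5·tan26.0° = 181.8 + 295.3 = 477.1 kN/m
FS = 477.1 / 255.0 = 1.871

FS = 1.87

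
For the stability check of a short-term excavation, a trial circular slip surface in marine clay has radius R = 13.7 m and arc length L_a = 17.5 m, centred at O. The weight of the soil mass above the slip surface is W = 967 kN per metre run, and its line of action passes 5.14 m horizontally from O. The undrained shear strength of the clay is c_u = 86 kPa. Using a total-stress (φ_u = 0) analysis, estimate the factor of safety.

FS = 4.15

Taking moments about the centre O, the resisting moment is provided by the undrained shear strength acting along the arc:
M_R = c_u·L_a·R = 86·17.50·13.7 = 20618.5 kN·m/m
M_D = W·d = 967·5.14 = 4970.4 kN·m/m
FS = M_R / M_D = 20618.5 / 4970.4 = 4.148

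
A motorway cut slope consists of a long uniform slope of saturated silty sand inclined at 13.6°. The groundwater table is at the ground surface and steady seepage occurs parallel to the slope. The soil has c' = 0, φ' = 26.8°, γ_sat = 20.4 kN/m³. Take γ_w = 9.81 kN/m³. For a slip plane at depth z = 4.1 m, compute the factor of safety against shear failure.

With seepage parallel to the slope and the water table at the surface, the effective normal stress on the slip plane uses the buoyant unit weight γ' = γ_sat − γ_w while the driving shear stress uses γ_sat:
FS = [c' + γ' z cos²β tanφ'] / [γ_sat z sinβ cosβ]
(For c' = 0 this reduces to FS = (γ'/γ_sat)·tanφ'/tanβ.)
γ' = 20.4 − 9.81 = 10.59 kN/m³
Numerator = 0.0 + 10.59·4.1·cos²13.6°·tan26.8° = 0.0 + 10.59·4.1·0.9447·0.5051 = 20.720 kPa
Denominator = 20.4·4.1·sin13.6°·cos13.6° = 20.4·4.1·0.2351·0.9720 = 19.116 kPa
FS = 20.720 / 19.116 = 1.084

FS = 1.08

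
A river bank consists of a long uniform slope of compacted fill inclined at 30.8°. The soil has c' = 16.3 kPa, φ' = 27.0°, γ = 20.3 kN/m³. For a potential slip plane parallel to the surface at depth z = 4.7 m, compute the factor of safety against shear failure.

For an infinite slope with a slip plane parallel to the surface (no pore pressure): FS = [c' + γz cos²β tanφ'] / [γz sinβ cosβ].
γz = 20.3·4.7 = 95.41 kN/m²
Numerator = 16.3 + 95.41·cos²30.8°·tan27.0° = 16.3 + 95.41·0.7378·0.5095 = 52.168 kPa
Denominator = 95.41·sin30.8°·cos30.8° = 95.41·0.5120·0.8590 = 41.964 kPa
FS = 52.168 / 41.964 = 1.243

FS = 1.24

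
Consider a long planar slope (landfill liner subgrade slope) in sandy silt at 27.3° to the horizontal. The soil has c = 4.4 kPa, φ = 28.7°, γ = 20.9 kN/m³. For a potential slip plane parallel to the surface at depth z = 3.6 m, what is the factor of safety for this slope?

FS = 1.20

For an infinite slope with a slip plane parallel to the surface (no pore pressure): FS = [c + γz cos²β tanφ] / [γz sinβ cosβ].
γz = 20.9·3.6 = 75.24 kN/m²
Numerator = 4.4 + 75.24·cos²27.3°·tan28.7° = 4.4 + 75.24·0.7896·0.5475 = 36.927 kPa
Denominator = 75.24·sin27.3°·cos27.3° = 75.24·0.4586·0.8886 = 30.665 kPa
FS = 36.927 / 30.665 = 1.204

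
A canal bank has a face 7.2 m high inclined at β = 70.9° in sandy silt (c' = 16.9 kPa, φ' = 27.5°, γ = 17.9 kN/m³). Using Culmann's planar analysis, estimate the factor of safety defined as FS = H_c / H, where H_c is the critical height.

H_c = (4c'/γ) · sinβ cosφ' / [1 − cos(β − φ')]
    = (4·16.9/17.9) · sin70.9°·cos27.5° / [1 − cos43.4°]
    = 3.777 · 0.8382 / 0.2734 = 11.58 m
FS = H_c / H = 11.58 / 7.2 = 1.608

FS = 1.61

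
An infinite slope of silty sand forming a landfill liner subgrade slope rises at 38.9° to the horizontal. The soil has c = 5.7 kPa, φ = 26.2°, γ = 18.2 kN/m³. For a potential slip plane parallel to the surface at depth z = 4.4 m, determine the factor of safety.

FS = 0.76

For an infinite slope with a slip plane parallel to the surface (no pore pressure): FS = [c + γz cos²β tanφ] / [γz sinβ cosβ].
γz = 18.2·4.4 = 80.08 kN/m²
Numerator = 5.7 + 80.08·cos²38.9°·tan26.2° = 5.7 + 80.08·0.6057·0.4921 = 29.566 kPa
Denominator = 80.08·sin38.9°·cos38.9° = 80.08·0.6280·0.7782 = 39.136 kPa
FS = 29.566 / 39.136 = 0.755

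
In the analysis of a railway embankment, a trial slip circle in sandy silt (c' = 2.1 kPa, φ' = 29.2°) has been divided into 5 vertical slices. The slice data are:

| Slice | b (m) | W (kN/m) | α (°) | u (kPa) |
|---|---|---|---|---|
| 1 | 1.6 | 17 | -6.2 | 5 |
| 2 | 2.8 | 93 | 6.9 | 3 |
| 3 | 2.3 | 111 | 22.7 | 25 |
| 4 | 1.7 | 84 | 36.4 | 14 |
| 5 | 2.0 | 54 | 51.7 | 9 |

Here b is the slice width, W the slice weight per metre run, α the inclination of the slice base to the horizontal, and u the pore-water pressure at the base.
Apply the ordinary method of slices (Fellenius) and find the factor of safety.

FS = 0.86

Ordinary method of slices: FS = Σ[c'·Δl_i + (W_i cosα_i − u_i·Δl_i)·tanφ'] / Σ W_i sinα_i, with Δl_i = b_i / cosα_i.
Slice 1: Δl = 1.6/cos(-6.2°) = 1.609 m; N'_1 = 17·cos(-6.2°) − 5·1.609 = 8.9; c'Δl = 3.38; W sinα = -1.8
Slice 2: Δl = 2.8/cos6.9° = 2.820 m; N'_2 = 93·cos6.9° − 3·2.820 = 83.9; c'Δl = 5.92; W sinα = 11.2
Slice 3: Δl = 2.3/cos22.7° = 2.493 m; N'_3 = 111·cos22.7° − 25·2.493 = 40.1; c'Δl = 5.24; W sinα = 42.8
Slice 4: Δl = 1.7/cos36.4° = 2.112 m; N'_4 = 84·cos36.4° − 14·2.112 = 38.0; c'Δl = 4.44; W sinα = 49.8
Slice 5: Δl = 2.0/cos51.7° = 3.227 m; N'_5 = 54·cos51.7° − 9·3.227 = 4.4; c'Δl = 6.78; W sinα = 42.4
Σc'Δl = 25.8 kN/m; ΣN' = 175.3 kN/m; ΣW sinα = 144.4 kN/m
Resisting = 25.8 + 175.3·tan29.2° = 25.8 + 97.9 = 123.7 kN/m
FS = 123.7 / 144.4 = 0.857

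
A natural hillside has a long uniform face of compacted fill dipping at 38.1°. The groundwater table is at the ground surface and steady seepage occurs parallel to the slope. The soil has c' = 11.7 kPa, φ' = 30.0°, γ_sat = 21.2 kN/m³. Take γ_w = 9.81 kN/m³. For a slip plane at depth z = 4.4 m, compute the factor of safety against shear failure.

FS = 0.65

With seepage parallel to the slope and the water table at the surface, the effective normal stress on the slip plane uses the buoyant unit weight γ' = γ_sat − γ_w while the driving shear stress uses γ_sat:
FS = [c' + γ' z cos²β tanφ'] / [γ_sat z sinβ cosβ]
γ' = 21.2 − 9.81 = 11.39 kN/m³
Numerator = 11.7 + 11.39·4.4·cos²38.1°·tan30.0° = 11.7 + 11.39·4.4·0.6193·0.5774 = 29.618 kPa
Denominator = 21.2·4.4·sin38.1°·cos38.1° = 21.2·4.4·0.6170·0.7869 = 45.294 kPa
FS = 29.618 / 45.294 = 0.654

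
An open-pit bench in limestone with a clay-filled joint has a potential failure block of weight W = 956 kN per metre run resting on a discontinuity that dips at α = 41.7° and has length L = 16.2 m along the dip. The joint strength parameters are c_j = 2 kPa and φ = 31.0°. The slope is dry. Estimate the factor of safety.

FS = 0.73

Resolving the block weight along and normal to the plane and applying the Mohr–Coulomb strength on the joint:
N' = W cosα = 956·cos41.7° = 713.8 kN/m
Driving force T = W sinα = 956·sin41.7° = 636.0 kN/m
Resisting force R = c_j·L + N'·tanφ = 2·16.2 + 713.8·tan31.0° = 32.4 + 428.9 = 461.3 kN/m
FS = R / T = 461.3 / 636.0 = 0.725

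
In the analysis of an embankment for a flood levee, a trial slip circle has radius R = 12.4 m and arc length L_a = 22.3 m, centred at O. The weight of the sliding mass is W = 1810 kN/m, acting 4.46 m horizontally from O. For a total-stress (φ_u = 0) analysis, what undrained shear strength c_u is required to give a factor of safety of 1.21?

c_u = 35.3 kPa

FS = c_u·L_a·R / (W·d), so c_u = FS·W·d / (L_a·R).
c_u = 1.21·1810·4.46 / (22.30·12.4) = 9767.8 / 276.52 = 35.32 kPa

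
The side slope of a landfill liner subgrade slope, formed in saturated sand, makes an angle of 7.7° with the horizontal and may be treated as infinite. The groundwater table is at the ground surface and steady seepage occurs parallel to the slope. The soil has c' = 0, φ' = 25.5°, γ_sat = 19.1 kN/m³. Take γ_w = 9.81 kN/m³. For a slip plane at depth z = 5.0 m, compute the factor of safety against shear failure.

FS = 1.72

With seepage parallel to the slope and the water table at the surface, the effective normal stress on the slip plane uses the buoyant unit weight γ' = γ_sat − γ_w while the driving shear stress uses γ_sat:
FS = [c' + γ' z cos²β tanφ'] / [γ_sat z sinβ cosβ]
(For c' = 0 this reduces to FS = (γ'/γ_sat)·tanφ'/tanβ.)
γ' = 19.1 − 9.81 = 9.29 kN/m³
Numerator = 0.0 + 9.29·5.0·cos²7.7°·tan25.5° = 0.0 + 9.29·5.0·0.9820·0.4770 = 21.758 kPa
Denominator = 19.1·5.0·sin7.7°·cos7.7° = 19.1·5.0·0.1340·0.9910 = 12.680 kPa
FS = 21.758 / 12.680 = 1.716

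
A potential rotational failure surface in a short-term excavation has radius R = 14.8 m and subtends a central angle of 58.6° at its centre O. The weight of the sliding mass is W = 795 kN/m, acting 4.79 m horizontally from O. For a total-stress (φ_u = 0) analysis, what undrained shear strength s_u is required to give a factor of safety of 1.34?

FS = s_u·L_a·R / (W·d), so s_u = FS·W·d / (L_a·R).
Arc length L_a = R·θ = 14.8·(58.6°·π/180) = 14.8·1.0228 = 15.14 m
s_u = 1.34·795·4.79 / (15.14·14.8) = 5102.8 / 224.03 = 22.78 kPa

s_u = 22.8 kPa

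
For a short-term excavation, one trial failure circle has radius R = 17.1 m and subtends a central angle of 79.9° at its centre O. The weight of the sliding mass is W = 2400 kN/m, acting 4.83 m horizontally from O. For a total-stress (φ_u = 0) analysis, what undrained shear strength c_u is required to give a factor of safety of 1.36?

c_u = 38.7 kPa

FS = c_u·L_a·R / (W·d), so c_u = FS·W·d / (L_a·R).
Arc length L_a = R·θ = 17.1·(79.9°·π/180) = 17.1·1.3945 = 23.85 m
c_u = 1.36·2400·4.83 / (23.85·17.1) = 15765.1 / 407.77 = 38.66 kPa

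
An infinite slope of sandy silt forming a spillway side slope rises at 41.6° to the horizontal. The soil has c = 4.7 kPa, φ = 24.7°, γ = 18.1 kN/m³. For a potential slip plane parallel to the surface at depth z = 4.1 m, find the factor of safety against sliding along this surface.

For an infinite slope with a slip plane parallel to the surface (no pore pressure): FS = [c + γz cos²β tanφ] / [γz sinβ cosβ].
γz = 18.1·4.1 = 74.21 kN/m²
Numerator = 4.7 + 74.21·cos²41.6°·tan24.7° = 4.7 + 74.21·0.5592·0.4599 = 23.787 kPa
Denominator = 74.21·sin41.6°·cos41.6° = 74.21·0.6639·0.7478 = 36.844 kPa
FS = 23.787 / 36.844 = 0.646

FS = 0.65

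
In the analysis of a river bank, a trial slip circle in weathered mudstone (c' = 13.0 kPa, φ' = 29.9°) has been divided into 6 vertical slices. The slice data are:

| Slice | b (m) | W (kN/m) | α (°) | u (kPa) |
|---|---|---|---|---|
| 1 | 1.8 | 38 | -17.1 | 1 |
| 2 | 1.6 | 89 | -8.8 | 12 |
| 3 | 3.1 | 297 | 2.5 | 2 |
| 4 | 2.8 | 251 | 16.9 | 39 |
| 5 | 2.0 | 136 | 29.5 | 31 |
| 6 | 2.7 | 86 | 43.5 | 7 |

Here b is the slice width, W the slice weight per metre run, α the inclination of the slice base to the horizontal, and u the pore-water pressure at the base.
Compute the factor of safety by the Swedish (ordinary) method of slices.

Ordinary method of slices: FS = Σ[c'·Δl_i + (W_i cosα_i − u_i·Δl_i)·tanφ'] / Σ W_i sinα_i, with Δl_i = b_i / cosα_i.
Slice 1: Δl = 1.8/cos(-17.1°) = 1.883 m; N'_1 = 38·cos(-17.1°) − 1·1.883 = 34.4; c'Δl = 24.48; W sinα = -11.2
Slice 2: Δl = 1.6/cos(-8.8°) = 1.619 m; N'_2 = 89·cos(-8.8°) − 12·1.619 = 68.5; c'Δl = 21.05; W sinα = -13.6
Slice 3: Δl = 3.1/cos2.5° = 3.103 m; N'_3 = 297·cos2.5° − 2·3.103 = 290.5; c'Δl = 40.34; W sinα = 13.0
Slice 4: Δl = 2.8/cos16.9° = 2.926 m; N'_4 = 251·cos16.9° − 39·2.926 = 126.0; c'Δl = 38.04; W sinα = 73.0
Slice 5: Δl = 2.0/cos29.5° = 2.298 m; N'_5 = 136·cos29.5° − 31·2.298 = 47.1; c'Δl = 29.87; W sinα = 67.0
Slice 6: Δl = 2.7/cos43.5° = 3.722 m; N'_6 = 86·cos43.5° − 7·3.722 = 36.3; c'Δl = 48.39; W sinα = 59.2
Σc'Δl = 202.2 kN/m; ΣN' = 603.0 kN/m; ΣW sinα = 187.3 kN/m
Resisting = 202.2 + 603.0·tan29.9° = 202.2 + 346.7 = 548.9 kN/m
FS = 548.9 / 187.3 = 2.931

FS = 2.93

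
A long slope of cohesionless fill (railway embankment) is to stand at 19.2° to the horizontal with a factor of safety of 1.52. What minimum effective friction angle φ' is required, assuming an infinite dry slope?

φ' = 27.9°

FS = tanφ'/tanβ ⇒ tanφ' = FS · tanβ = 1.52 · tan19.2° = 0.5293
φ' = arctan(0.5293) = 27.89°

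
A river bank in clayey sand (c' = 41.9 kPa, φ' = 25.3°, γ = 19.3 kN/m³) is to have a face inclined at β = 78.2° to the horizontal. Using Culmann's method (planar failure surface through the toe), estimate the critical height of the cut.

H_c = 19.37 m

Culmann's analysis gives the critical failure plane at α_cr = (β + φ')/2 = (78.2 + 25.3)/2 = 51.8°, and the critical height
H_c = (4c'/γ) · sinβ cosφ' / [1 − cos(β − φ')]
    = (4·41.9/19.3) · sin78.2°·cos25.3° / [1 − cos(52.9°)]
    = 8.684 · 0.9789·0.9041 / [1 − 0.6032]
    = 8.684 · 0.8850 / 0.3968
    = 19.37 m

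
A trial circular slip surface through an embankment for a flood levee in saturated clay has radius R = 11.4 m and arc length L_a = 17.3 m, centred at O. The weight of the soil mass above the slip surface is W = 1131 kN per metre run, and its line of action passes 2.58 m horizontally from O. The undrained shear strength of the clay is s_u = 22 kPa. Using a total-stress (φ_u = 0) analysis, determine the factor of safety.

FS = 1.49

Taking moments about the centre O, the resisting moment is provided by the undrained shear strength acting along the arc:
M_R = s_u·L_a·R = 22·17.30·11.4 = 4338.8 kN·m/m
M_D = W·d = 1131·2.58 = 2918.0 kN·m/m
FS = M_R / M_D = 4338.8 / 2918.0 = 1.487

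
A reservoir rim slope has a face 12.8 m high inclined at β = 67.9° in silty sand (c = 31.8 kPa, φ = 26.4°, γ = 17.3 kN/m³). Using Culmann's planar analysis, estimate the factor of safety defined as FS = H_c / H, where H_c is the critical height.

H_c = (4c/γ) · sinβ cosφ / [1 − cos(β − φ)]
    = (4·31.8/17.3) · sin67.9°·cos26.4° / [1 − cos41.5°]
    = 7.353 · 0.8299 / 0.2510 = 24.31 m
FS = H_c / H = 24.31 / 12.8 = 1.899

FS = 1.90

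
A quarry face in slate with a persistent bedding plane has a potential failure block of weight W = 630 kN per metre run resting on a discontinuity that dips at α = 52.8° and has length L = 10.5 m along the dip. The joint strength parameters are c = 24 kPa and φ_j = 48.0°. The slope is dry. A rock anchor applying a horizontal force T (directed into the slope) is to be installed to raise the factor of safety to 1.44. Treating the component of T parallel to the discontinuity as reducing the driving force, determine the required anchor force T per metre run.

T = 27 kN/m

Resolving forces along and normal to the sliding plane, with the horizontal anchor force T adding T·sinα to the effective normal force and T·cosα acting up the plane against the driving force:
FS = [cL + (W cosα + T sinα) tanφ_j] / [W sinα − T cosα]
Without the anchor: N' = 380.9 kN/m, driving T_d = 501.8 kN/m, resisting R = 24·10.5 + 380.9·tan48.0° = 675.0 kN/m, FS = 1.35.
Setting FS = 1.44 and solving for T:
1.44·(501.8 − T cos52.8°) = 675.0 + T sin52.8°·tan48.0°
T·(sin52.8°·tan48.0° + 1.44·cos52.8°) = 1.44·501.8 − 675.0
T·(0.7965·1.1106 + 1.44·0.6046) = 722.6 − 675.0 = 47.6
T·1.7553 = 47.6
T = 27.1 kN/m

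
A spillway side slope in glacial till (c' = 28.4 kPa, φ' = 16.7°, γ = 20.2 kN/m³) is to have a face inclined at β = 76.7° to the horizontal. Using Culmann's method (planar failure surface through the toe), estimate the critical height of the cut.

Culmann's analysis gives the critical failure plane at α_cr = (β + φ')/2 = (76.7 + 16.7)/2 = 46.7°, and the critical height
H_c = (4c'/γ) · sinβ cosφ' / [1 − cos(β − φ')]
    = (4·28.4/20.2) · sin76.7°·cos16.7° / [1 − cos(60.0°)]
    = 5.624 · 0.9732·0.9578 / [1 − 0.5000]
    = 5.624 · 0.9321 / 0.5000
    = 10.48 m

H_c = 10.48 m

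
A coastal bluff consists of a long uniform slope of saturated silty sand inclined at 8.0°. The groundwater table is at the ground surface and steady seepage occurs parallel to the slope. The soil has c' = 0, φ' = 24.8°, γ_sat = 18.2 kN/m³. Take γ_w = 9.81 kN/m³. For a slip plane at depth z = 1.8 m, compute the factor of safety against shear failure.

With seepage parallel to the slope and the water table at the surface, the effective normal stress on the slip plane uses the buoyant unit weight γ' = γ_sat − γ_w while the driving shear stress uses γ_sat:
FS = [c' + γ' z cos²β tanφ'] / [γ_sat z sinβ cosβ]
(For c' = 0 this reduces to FS = (γ'/γ_sat)·tanφ'/tanβ.)
γ' = 18.2 − 9.81 = 8.39 kN/m³
Numerator = 0.0 + 8.39·1.8·cos²8.0°·tan24.8° = 0.0 + 8.39·1.8·0.9806·0.4621 = 6.843 kPa
Denominator = 18.2·1.8·sin8.0°·cos8.0° = 18.2·1.8·0.1392·0.9903 = 4.515 kPa
FS = 6.843 / 4.515 = 1.516

FS = 1.52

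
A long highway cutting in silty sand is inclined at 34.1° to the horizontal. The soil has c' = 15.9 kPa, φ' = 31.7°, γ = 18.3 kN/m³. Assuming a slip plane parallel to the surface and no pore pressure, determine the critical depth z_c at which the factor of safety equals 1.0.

z_c = 21.32 m

Setting FS = 1.00 in FS = [c' + γz cos²β tanφ'] / [γz sinβ cosβ] and solving for z:
z = c' / [γ cosβ (FS·sinβ − cosβ·tanφ')]
  = 15.9 / [18.3·cos34.1°·(1.00·sin34.1° − cos34.1°·tan31.7°)]
  = 15.9 / [18.3·0.8281·(1.00·0.5606 − 0.8281·0.6176)]
  = 15.9 / 0.7458 = 21.318 m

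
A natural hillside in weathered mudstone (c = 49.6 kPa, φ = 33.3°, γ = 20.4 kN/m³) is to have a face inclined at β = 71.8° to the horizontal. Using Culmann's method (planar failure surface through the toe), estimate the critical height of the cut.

Culmann's analysis gives the critical failure plane at α_cr = (β + φ)/2 = (71.8 + 33.3)/2 = 52.5°, and the critical height
H_c = (4c/γ) · sinβ cosφ / [1 − cos(β − φ)]
    = (4·49.6/20.4) · sin71.8°·cos33.3° / [1 − cos(38.5°)]
    = 9.725 · 0.9500·0.8358 / [1 − 0.7826]
    = 9.725 · 0.7940 / 0.2174
    = 35.52 m

H_c = 35.52 m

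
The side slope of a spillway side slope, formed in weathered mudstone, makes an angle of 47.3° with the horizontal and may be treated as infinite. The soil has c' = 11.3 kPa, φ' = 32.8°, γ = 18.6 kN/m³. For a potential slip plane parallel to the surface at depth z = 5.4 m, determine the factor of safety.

For an infinite slope with a slip plane parallel to the surface (no pore pressure): FS = [c' + γz cos²β tanφ'] / [γz sinβ cosβ].
γz = 18.6·5.4 = 100.44 kN/m²
Numerator = 11.3 + 100.44·cos²47.3°·tan32.8° = 11.3 + 100.44·0.4599·0.6445 = 41.069 kPa
Denominator = 100.44·sin47.3°·cos47.3° = 100.44·0.7349·0.6782 = 50.058 kPa
FS = 41.069 / 50.058 = 0.820

FS = 0.82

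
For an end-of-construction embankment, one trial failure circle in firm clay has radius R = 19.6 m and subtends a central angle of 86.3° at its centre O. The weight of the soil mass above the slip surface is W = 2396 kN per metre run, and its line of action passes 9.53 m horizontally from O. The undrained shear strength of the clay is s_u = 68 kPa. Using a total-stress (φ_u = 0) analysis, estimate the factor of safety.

Taking moments about the centre O, the resisting moment is provided by the undrained shear strength acting along the arc:
Arc length L_a = R·θ = 19.6·(86.3°·π/180) = 19.6·1.5062 = 29.52 m
M_R = s_u·L_a·R = 68·29.52·19.6 = 39346.8 kN·m/m
M_D = W·d = 2396·9.53 = 22833.9 kN·m/m
FS = M_R / M_D = 39346.8 / 22833.9 = 1.723

FS = 1.72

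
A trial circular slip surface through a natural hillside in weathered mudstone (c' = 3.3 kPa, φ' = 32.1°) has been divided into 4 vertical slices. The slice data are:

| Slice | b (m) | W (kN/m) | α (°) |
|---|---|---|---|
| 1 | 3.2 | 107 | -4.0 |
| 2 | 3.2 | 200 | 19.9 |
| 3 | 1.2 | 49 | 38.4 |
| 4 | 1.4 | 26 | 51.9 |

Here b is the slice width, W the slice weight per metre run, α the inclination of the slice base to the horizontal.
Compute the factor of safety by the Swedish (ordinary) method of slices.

FS = 2.27

Ordinary method of slices: FS = Σ[c'·Δl_i + (W_i cosα_i)·tanφ'] / Σ W_i sinα_i, with Δl_i = b_i / cosα_i.
Slice 1: Δl = 3.2/cos(-4.0°) = 3.208 m; N'_1 = 107·cos(-4.0°) = 106.7; c'Δl = 10.59; W sinα = -7.5
Slice 2: Δl = 3.2/cos19.9° = 3.403 m; N'_2 = 200·cos19.9° = 188.1; c'Δl = 11.23; W sinα = 68.1
Slice 3: Δl = 1.2/cos38.4° = 1.531 m; N'_3 = 49·cos38.4° = 38.4; c'Δl = 5.05; W sinα = 30.4
Slice 4: Δl = 1.4/cos51.9° = 2.269 m; N'_4 = 26·cos51.9° = 16.0; c'Δl = 7.49; W sinα = 20.5
Σc'Δl = 34.4 kN/m; ΣN' = 349.2 kN/m; ΣW sinα = 111.5 kN/m
Resisting = 34.4 + 349.2·tan32.1° = 34.4 + 219.1 = 253.4 kN/m
FS = 253.4 / 111.5 = 2.273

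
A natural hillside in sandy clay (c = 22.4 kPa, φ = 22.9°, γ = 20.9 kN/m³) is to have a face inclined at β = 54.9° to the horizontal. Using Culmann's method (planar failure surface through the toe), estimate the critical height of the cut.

H_c = 21.26 m

Culmann's analysis gives the critical failure plane at α_cr = (β + φ)/2 = (54.9 + 22.9)/2 = 38.9°, and the critical height
H_c = (4c/γ) · sinβ cosφ / [1 − cos(β − φ)]
    = (4·22.4/20.9) · sin54.9°·cos22.9° / [1 − cos(32.0°)]
    = 4.287 · 0.8181·0.9212 / [1 − 0.8480]
    = 4.287 · 0.7537 / 0.1520
    = 21.26 m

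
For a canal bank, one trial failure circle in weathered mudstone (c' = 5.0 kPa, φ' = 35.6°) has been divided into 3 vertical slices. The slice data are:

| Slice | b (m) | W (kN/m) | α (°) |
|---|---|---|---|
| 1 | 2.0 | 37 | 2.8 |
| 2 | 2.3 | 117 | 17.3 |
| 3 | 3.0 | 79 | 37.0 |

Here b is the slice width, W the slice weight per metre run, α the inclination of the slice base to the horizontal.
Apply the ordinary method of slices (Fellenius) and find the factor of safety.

FS = 2.29

Ordinary method of slices: FS = Σ[c'·Δl_i + (W_i cosα_i)·tanφ'] / Σ W_i sinα_i, with Δl_i = b_i / cosα_i.
Slice 1: Δl = 2.0/cos2.8° = 2.002 m; N'_1 = 37·cos2.8° = 37.0; c'Δl = 10.01; W sinα = 1.8
Slice 2: Δl = 2.3/cos17.3° = 2.409 m; N'_2 = 117·cos17.3° = 111.7; c'Δl = 12.04; W sinα = 34.8
Slice 3: Δl = 3.0/cos37.0° = 3.756 m; N'_3 = 79·cos37.0° = 63.1; c'Δl = 18.78; W sinα = 47.5
Σc'Δl = 40.8 kN/m; ΣN' = 211.8 kN/m; ΣW sinα = 84.1 kN/m
Resisting = 40.8 + 211.8·tan35.6° = 40.8 + 151.6 = 192.4 kN/m
FS = 192.4 / 84.1 = 2.287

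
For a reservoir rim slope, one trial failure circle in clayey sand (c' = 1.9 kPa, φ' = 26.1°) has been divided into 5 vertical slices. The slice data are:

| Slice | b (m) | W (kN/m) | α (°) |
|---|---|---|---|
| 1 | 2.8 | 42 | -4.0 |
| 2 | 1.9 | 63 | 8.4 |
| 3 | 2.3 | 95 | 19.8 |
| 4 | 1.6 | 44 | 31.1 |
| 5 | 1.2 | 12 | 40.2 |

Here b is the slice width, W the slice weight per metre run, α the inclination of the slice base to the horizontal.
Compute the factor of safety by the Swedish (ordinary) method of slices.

FS = 2.00

Ordinary method of slices: FS = Σ[c'·Δl_i + (W_i cosα_i)·tanφ'] / Σ W_i sinα_i, with Δl_i = b_i / cosα_i.
Slice 1: Δl = 2.8/cos(-4.0°) = 2.807 m; N'_1 = 42·cos(-4.0°) = 41.9; c'Δl = 5.33; W sinα = -2.9
Slice 2: Δl = 1.9/cos8.4° = 1.921 m; N'_2 = 63·cos8.4° = 62.3; c'Δl = 3.65; W sinα = 9.2
Slice 3: Δl = 2.3/cos19.8° = 2.445 m; N'_3 = 95·cos19.8° = 89.4; c'Δl = 4.64; W sinα = 32.2
Slice 4: Δl = 1.6/cos31.1° = 1.869 m; N'_4 = 44·cos31.1° = 37.7; c'Δl = 3.55; W sinα = 22.7
Slice 5: Δl = 1.2/cos40.2° = 1.571 m; N'_5 = 12·cos40.2° = 9.2; c'Δl = 2.99; W sinα = 7.7
Σc'Δl = 20.2 kN/m; ΣN' = 240.4 kN/m; ΣW sinα = 68.9 kN/m
Resisting = 20.2 + 240.4·tan26.1° = 20.2 + 117.8 = 138.0 kN/m
FS = 138.0 / 68.9 = 2.001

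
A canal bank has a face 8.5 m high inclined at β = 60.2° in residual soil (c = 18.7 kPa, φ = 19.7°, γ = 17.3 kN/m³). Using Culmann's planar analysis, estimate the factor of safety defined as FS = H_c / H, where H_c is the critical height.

H_c = (4c/γ) · sinβ cosφ / [1 − cos(β − φ)]
    = (4·18.7/17.3) · sin60.2°·cos19.7° / [1 − cos40.5°]
    = 4.324 · 0.8170 / 0.2396 = 14.74 m
FS = H_c / H = 14.74 / 8.5 = 1.734

FS = 1.73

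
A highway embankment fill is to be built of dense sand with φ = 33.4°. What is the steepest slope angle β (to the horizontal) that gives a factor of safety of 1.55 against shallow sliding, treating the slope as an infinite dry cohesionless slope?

For an infinite dry cohesionless slope FS = tanφ/tanβ, so tanβ = tanφ / FS.
tanβ = tan33.4° / 1.55 = 0.6594 / 1.55 = 0.4254
β = arctan(0.4254) = 23.05°

β = 23.0°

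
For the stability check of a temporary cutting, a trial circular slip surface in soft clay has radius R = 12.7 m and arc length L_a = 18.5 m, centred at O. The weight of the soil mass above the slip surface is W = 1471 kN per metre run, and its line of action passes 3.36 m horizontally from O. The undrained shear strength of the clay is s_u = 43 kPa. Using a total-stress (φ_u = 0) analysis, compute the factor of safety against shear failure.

FS = 2.04

Taking moments about the centre O, the resisting moment is provided by the undrained shear strength acting along the arc:
M_R = s_u·L_a·R = 43·18.50·12.7 = 10102.8 kN·m/m
M_D = W·d = 1471·3.36 = 4942.6 kN·m/m
FS = M_R / M_D = 10102.8 / 4942.6 = 2.044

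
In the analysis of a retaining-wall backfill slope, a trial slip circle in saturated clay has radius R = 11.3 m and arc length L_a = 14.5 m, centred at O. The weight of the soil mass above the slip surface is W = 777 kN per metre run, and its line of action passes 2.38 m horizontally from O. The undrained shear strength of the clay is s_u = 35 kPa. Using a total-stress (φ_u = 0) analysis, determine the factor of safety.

FS = 3.10

Taking moments about the centre O, the resisting moment is provided by the undrained shear strength acting along the arc:
M_R = s_u·L_a·R = 35·14.50·11.3 = 5734.8 kN·m/m
M_D = W·d = 777·2.38 = 1849.3 kN·m/m
FS = M_R / M_D = 5734.8 / 1849.3 = 3.101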